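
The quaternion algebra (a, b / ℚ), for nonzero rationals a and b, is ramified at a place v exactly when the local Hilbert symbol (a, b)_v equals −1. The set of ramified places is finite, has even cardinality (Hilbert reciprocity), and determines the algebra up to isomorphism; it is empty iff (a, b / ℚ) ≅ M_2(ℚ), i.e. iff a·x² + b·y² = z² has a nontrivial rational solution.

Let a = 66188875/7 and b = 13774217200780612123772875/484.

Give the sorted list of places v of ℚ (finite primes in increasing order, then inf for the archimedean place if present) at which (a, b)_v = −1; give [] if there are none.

Mod squares: a ≡ 19285, b ≡ 597835. Check v ∈ {∞, 2, 5, 7, 11, 19, 29, 31, 37}.
v=7: a=7^-1·(≡4), b=7^5·(≡6) mod 7; (4|7)=+1, (6|7)=-1; (−1)^{-1·5·3}·(+1)^5·(-1)^-1 = +1.
v=11: a=11^0·(≡7), b=11^-2·(≡6) mod 11; (7|11)=-1, (6|11)=-1; (−1)^{0·-2·5}·(-1)^-2·(-1)^0 = +1.
v=2: v_2(a)=0, v_2(b)=-2; units ≡ 5, 3 (mod 8); ε·ε+αω+βω = 0·1+0·1+-2·1 ≡ 0  ⇒  (a,b)_2 = +1.
v=∞: 19285 > 0 and 597835 > 0  ⇒  (a,b)_∞ = +1.
v=19: a=19^1·(≡10), b=19^3·(≡5) mod 19; (10|19)=-1, (5|19)=+1; (−1)^{1·3·9}·(-1)^3·(+1)^1 = +1.
v=29: a=29^1·(≡19), b=29^3·(≡1) mod 29; (19|29)=-1, (1|29)=+1; (−1)^{1·3·14}·(-1)^3·(+1)^1 = -1.
v=31: a=31^2·(≡30), b=31^5·(≡30) mod 31; (30|31)=-1, (30|31)=-1; (−1)^{2·5·15}·(-1)^5·(-1)^2 = -1.
v=5: a=5^3·(≡3), b=5^3·(≡2) mod 5; (3|5)=-1, (2|5)=-1; (−1)^{3·3·2}·(-1)^3·(-1)^3 = +1.
v=37: a=37^0·(≡8), b=37^2·(≡33) mod 37; (8|37)=-1, (33|37)=+1; (−1)^{0·2·18}·(-1)^2·(+1)^0 = +1.
Ram(19285, 597835) = {29, 31}; no ℚ_29-point on the conic.

[29, 31]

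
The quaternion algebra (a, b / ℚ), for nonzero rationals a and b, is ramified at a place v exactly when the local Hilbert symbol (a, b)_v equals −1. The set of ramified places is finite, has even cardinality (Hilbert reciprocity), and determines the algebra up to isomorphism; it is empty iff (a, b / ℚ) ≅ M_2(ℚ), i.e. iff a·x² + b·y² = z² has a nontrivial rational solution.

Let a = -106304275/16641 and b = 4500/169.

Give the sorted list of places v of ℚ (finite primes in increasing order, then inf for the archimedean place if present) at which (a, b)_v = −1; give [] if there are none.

[7, 23]

Mod squares: a ≡ -1771, b ≡ 5. Check v ∈ {∞, 2, 3, 5, 7, 11, 13, 23, 43}.
v=∞: -1771 < 0 and 5 > 0  ⇒  (a,b)_∞ = +1.
v=13: a=13^0·(≡1), b=13^-2·(≡2) mod 13; (1|13)=+1, (2|13)=-1; (−1)^{0·-2·6}·(+1)^-2·(-1)^0 = +1.
v=5: a=5^2·(≡4), b=5^3·(≡4) mod 5; (4|5)=+1, (4|5)=+1; (−1)^{2·3·2}·(+1)^3·(+1)^2 = +1.
v=23: a=23^1·(≡11), b=23^0·(≡22) mod 23; (11|23)=-1, (22|23)=-1; (−1)^{1·0·11}·(-1)^0·(-1)^1 = -1.
v=7: a=7^5·(≡5), b=7^0·(≡6) mod 7; (5|7)=-1, (6|7)=-1; (−1)^{5·0·3}·(-1)^0·(-1)^5 = -1.
v=11: a=11^1·(≡4), b=11^0·(≡3) mod 11; (4|11)=+1, (3|11)=+1; (−1)^{1·0·5}·(+1)^0·(+1)^1 = +1.
v=43: a=43^-2·(≡17), b=43^0·(≡5) mod 43; (17|43)=+1, (5|43)=-1; (−1)^{-2·0·21}·(+1)^0·(-1)^-2 = +1.
v=2: v_2(a)=0, v_2(b)=2; units ≡ 5, 5 (mod 8); ε·ε+αω+βω = 0·0+0·1+2·1 ≡ 0  ⇒  (a,b)_2 = +1.
v=3: a=3^-2·(≡2), b=3^2·(≡2) mod 3; (2|3)=-1, (2|3)=-1; (−1)^{-2·2·1}·(-1)^2·(-1)^-2 = +1.
(-1771, 5 / ℚ) ramifies at {7, 23}: a division algebra.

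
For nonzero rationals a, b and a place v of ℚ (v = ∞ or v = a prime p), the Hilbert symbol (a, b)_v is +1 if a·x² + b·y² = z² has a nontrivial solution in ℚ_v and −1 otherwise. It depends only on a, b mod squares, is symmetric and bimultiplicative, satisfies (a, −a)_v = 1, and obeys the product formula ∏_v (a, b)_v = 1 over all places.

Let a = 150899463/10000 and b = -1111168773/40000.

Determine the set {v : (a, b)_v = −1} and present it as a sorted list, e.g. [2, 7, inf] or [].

(a, b) ≡ (138567, -12597) mod (ℚ^×)²; places V = {2, 3, 5, 11, 13, 17, 19, ∞}.
(a,b)_13: α=1, u≡1; β=1, v≡2 (mod 13); (1|13)=+1, (2|13)=-1; sign (−1)^0·+1^1·-1^1 = -1.
(a,b)_17: α=1, u≡2; β=1, v≡11 (mod 17); (2|17)=+1, (11|17)=-1; sign (−1)^0·+1^1·-1^1 = -1.
(a,b)_∞: sgn(138567)=+, sgn(-12597)=−, so +1.
(a,b)_19: α=1, u≡16; β=1, v≡12 (mod 19); (16|19)=+1, (12|19)=-1; sign (−1)^1·+1^1·-1^1 = +1.
(a,b)_2: α=-4, β=-6; u≡7, v≡3 (mod 8); ε(u)ε(v)=1·1, αω(v)=-4·1, βω(u)=-6·0; sum ≡ 1  ⇒  -1.
(a,b)_11: α=3, u≡7; β=2, v≡4 (mod 11); (7|11)=-1, (4|11)=+1; sign (−1)^0·-1^2·+1^3 = +1.
(a,b)_5: α=-4, u≡3; β=-4, v≡3 (mod 5); (3|5)=-1, (3|5)=-1; sign (−1)^0·-1^-4·-1^-4 = +1.
(a,b)_3: α=3, u≡1; β=7, v≡1 (mod 3); (1|3)=+1, (1|3)=+1; sign (−1)^1·+1^7·+1^3 = -1.
(138567, -12597 / ℚ) ramifies at {2, 3, 13, 17}: a division algebra.

[2, 3, 13, 17]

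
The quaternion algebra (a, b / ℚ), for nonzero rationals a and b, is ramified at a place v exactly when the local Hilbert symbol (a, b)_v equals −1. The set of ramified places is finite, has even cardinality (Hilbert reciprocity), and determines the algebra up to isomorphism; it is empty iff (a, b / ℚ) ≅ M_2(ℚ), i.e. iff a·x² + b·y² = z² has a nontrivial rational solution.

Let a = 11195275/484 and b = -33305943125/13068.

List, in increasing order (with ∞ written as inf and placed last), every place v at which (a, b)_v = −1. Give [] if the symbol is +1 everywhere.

(a, b) ≡ (9139, -3262623) mod (ℚ^×)²; places V = {2, 3, 5, 7, 11, 13, 17, 19, 37, ∞}.
(a,b)_3: α=0, u≡1; β=-3, v≡1 (mod 3); (1|3)=+1, (1|3)=+1; sign (−1)^0·+1^-3·+1^0 = +1.
(a,b)_17: α=0, u≡14; β=1, v≡10 (mod 17); (14|17)=-1, (10|17)=-1; sign (−1)^0·-1^1·-1^0 = -1.
(a,b)_7: α=2, u≡2; β=3, v≡3 (mod 7); (2|7)=+1, (3|7)=-1; sign (−1)^0·+1^3·-1^2 = +1.
(a,b)_19: α=1, u≡6; β=1, v≡6 (mod 19); (6|19)=+1, (6|19)=+1; sign (−1)^1·+1^1·+1^1 = -1.
(a,b)_13: α=1, u≡1; β=1, v≡2 (mod 13); (1|13)=+1, (2|13)=-1; sign (−1)^0·+1^1·-1^1 = -1.
(a,b)_2: α=-2, β=-2; u≡3, v≡1 (mod 8); ε(u)ε(v)=1·0, αω(v)=-2·0, βω(u)=-2·1; sum ≡ 0  ⇒  +1.
(a,b)_11: α=-2, u≡9; β=-2, v≡2 (mod 11); (9|11)=+1, (2|11)=-1; sign (−1)^0·+1^-2·-1^-2 = +1.
(a,b)_5: α=2, u≡4; β=4, v≡2 (mod 5); (4|5)=+1, (2|5)=-1; sign (−1)^0·+1^4·-1^2 = +1.
(a,b)_∞: sgn(9139)=+, sgn(-3262623)=−, so +1.
(a,b)_37: α=1, u≡21; β=1, v≡13 (mod 37); (21|37)=+1, (13|37)=-1; sign (−1)^0·+1^1·-1^1 = -1.
Ram(9139, -3262623) = {13, 17, 19, 37}; no ℚ_13-point on the conic.

[13, 17, 19, 37]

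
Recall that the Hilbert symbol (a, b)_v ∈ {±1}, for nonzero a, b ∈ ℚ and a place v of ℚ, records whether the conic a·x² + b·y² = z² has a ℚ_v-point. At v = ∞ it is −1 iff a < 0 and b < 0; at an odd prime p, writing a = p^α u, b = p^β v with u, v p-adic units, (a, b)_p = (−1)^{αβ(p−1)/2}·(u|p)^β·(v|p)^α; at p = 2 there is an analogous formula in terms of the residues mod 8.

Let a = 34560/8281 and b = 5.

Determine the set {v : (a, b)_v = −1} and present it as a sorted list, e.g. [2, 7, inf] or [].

(a, b) ≡ (15, 5) mod (ℚ^×)²; places V = {2, 3, 5, 7, 13, ∞}.
(a,b)_2: α=8, β=0; u≡7, v≡5 (mod 8); ε(u)ε(v)=1·0, αω(v)=8·1, βω(u)=0·0; sum ≡ 0  ⇒  +1.
(a,b)_3: α=3, u≡2; β=0, v≡2 (mod 3); (2|3)=-1, (2|3)=-1; sign (−1)^0·-1^0·-1^3 = -1.
(a,b)_13: α=-2, u≡11; β=0, v≡5 (mod 13); (11|13)=-1, (5|13)=-1; sign (−1)^0·-1^0·-1^-2 = +1.
(a,b)_7: α=-2, u≡1; β=0, v≡5 (mod 7); (1|7)=+1, (5|7)=-1; sign (−1)^0·+1^0·-1^-2 = +1.
(a,b)_5: α=1, u≡2; β=1, v≡1 (mod 5); (2|5)=-1, (1|5)=+1; sign (−1)^0·-1^1·+1^1 = -1.
(a,b)_∞: sgn(15)=+, sgn(5)=+, so +1.
|Ram(15, 5)| = 2, even; anisotropic at {3, 5}.

[3, 5]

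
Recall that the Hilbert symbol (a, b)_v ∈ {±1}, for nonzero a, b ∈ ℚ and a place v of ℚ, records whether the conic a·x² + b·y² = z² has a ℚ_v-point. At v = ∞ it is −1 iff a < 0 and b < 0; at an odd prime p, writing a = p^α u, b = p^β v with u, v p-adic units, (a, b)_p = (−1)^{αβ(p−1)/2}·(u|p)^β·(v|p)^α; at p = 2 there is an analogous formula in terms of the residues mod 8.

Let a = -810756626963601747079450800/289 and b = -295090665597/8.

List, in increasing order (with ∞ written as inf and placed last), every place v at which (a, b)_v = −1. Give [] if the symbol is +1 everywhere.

(a, b) ≡ (-667667, -532266) mod (ℚ^×)²; places V = {2, 3, 5, 7, 11, 13, 17, 19, 23, 29, ∞}.
(a,b)_29: α=3, u≡2; β=1, v≡17 (mod 29); (2|29)=-1, (17|29)=-1; sign (−1)^0·-1^1·-1^3 = +1.
(a,b)_∞: sgn(-667667)=−, sgn(-532266)=−, so -1.
(a,b)_3: α=10, u≡1; β=9, v≡1 (mod 3); (1|3)=+1, (1|3)=+1; sign (−1)^0·+1^9·+1^10 = +1.
(a,b)_11: α=3, u≡4; β=0, v≡8 (mod 11); (4|11)=+1, (8|11)=-1; sign (−1)^0·+1^0·-1^3 = -1.
(a,b)_13: α=5, u≡12; β=2, v≡5 (mod 13); (12|13)=+1, (5|13)=-1; sign (−1)^0·+1^2·-1^5 = -1.
(a,b)_7: α=3, u≡2; β=1, v≡3 (mod 7); (2|7)=+1, (3|7)=-1; sign (−1)^1·+1^1·-1^3 = +1.
(a,b)_17: α=-2, u≡1; β=0, v≡13 (mod 17); (1|17)=+1, (13|17)=+1; sign (−1)^0·+1^0·+1^-2 = +1.
(a,b)_5: α=2, u≡2; β=0, v≡1 (mod 5); (2|5)=-1, (1|5)=+1; sign (−1)^0·-1^0·+1^2 = +1.
(a,b)_23: α=1, u≡11; β=1, v≡11 (mod 23); (11|23)=-1, (11|23)=-1; sign (−1)^1·-1^1·-1^1 = -1.
(a,b)_19: α=2, u≡10; β=1, v≡6 (mod 19); (10|19)=-1, (6|19)=+1; sign (−1)^0·-1^1·+1^2 = -1.
(a,b)_2: α=4, β=-3; u≡5, v≡3 (mod 8); ε(u)ε(v)=0·1, αω(v)=4·1, βω(u)=-3·1; sum ≡ 1  ⇒  -1.
|Ram(-667667, -532266)| = 6, even; anisotropic at {2, 11, 13, 19, 23, ∞}.

[2, 11, 13, 19, 23, inf]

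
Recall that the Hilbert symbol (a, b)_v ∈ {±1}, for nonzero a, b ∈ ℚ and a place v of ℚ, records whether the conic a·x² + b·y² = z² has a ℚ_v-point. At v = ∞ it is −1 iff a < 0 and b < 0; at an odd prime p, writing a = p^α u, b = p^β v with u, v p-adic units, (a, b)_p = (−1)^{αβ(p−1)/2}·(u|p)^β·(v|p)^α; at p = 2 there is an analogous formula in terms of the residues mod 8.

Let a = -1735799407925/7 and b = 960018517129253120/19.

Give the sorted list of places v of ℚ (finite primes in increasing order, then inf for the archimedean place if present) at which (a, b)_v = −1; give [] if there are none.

[7, 17, 19, 41]

(a, b) ≡ (-3179099, 85595) mod (ℚ^×)²; places V = {2, 5, 7, 11, 17, 19, 23, 41, 53, ∞}.
(a,b)_2: α=0, β=8; u≡5, v≡3 (mod 8); ε(u)ε(v)=0·1, αω(v)=0·1, βω(u)=8·1; sum ≡ 0  ⇒  +1.
(a,b)_5: α=2, u≡4; β=1, v≡1 (mod 5); (4|5)=+1, (1|5)=+1; sign (−1)^0·+1^1·+1^2 = +1.
(a,b)_19: α=1, u≡13; β=-1, v≡8 (mod 19); (13|19)=-1, (8|19)=-1; sign (−1)^1·-1^-1·-1^1 = -1.
(a,b)_23: α=2, u≡7; β=0, v≡4 (mod 23); (7|23)=-1, (4|23)=+1; sign (−1)^0·-1^0·+1^2 = +1.
(a,b)_41: α=1, u≡36; β=2, v≡26 (mod 41); (36|41)=+1, (26|41)=-1; sign (−1)^0·+1^2·-1^1 = -1.
(a,b)_∞: sgn(-3179099)=−, sgn(85595)=+, so +1.
(a,b)_11: α=1, u≡9; β=2, v≡1 (mod 11); (9|11)=+1, (1|11)=+1; sign (−1)^0·+1^2·+1^1 = +1.
(a,b)_17: α=2, u≡10; β=5, v≡6 (mod 17); (10|17)=-1, (6|17)=-1; sign (−1)^0·-1^5·-1^2 = -1.
(a,b)_7: α=-1, u≡5; β=2, v≡6 (mod 7); (5|7)=-1, (6|7)=-1; sign (−1)^0·-1^2·-1^-1 = -1.
(a,b)_53: α=1, u≡42; β=1, v≡25 (mod 53); (42|53)=+1, (25|53)=+1; sign (−1)^0·+1^1·+1^1 = +1.
(-3179099, 85595 / ℚ) ramifies at {7, 17, 19, 41}: a division algebra.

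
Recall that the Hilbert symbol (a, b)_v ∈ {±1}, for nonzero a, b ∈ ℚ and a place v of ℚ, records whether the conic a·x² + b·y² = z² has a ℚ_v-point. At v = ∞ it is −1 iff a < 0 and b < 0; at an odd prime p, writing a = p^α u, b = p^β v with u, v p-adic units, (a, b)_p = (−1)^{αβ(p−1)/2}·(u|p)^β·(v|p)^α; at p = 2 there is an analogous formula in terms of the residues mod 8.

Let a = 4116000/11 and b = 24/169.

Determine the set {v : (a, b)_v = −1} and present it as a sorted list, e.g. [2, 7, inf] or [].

[2, 3, 7, 11]

Mod squares: a ≡ 2310, b ≡ 6. Check v ∈ {∞, 2, 3, 5, 7, 11, 13}.
v=∞: 2310 > 0 and 6 > 0  ⇒  (a,b)_∞ = +1.
v=2: v_2(a)=5, v_2(b)=3; units ≡ 3, 3 (mod 8); ε·ε+αω+βω = 1·1+5·1+3·1 ≡ 1  ⇒  (a,b)_2 = -1.
v=5: a=5^3·(≡3), b=5^0·(≡1) mod 5; (3|5)=-1, (1|5)=+1; (−1)^{3·0·2}·(-1)^0·(+1)^3 = +1.
v=3: a=3^1·(≡2), b=3^1·(≡2) mod 3; (2|3)=-1, (2|3)=-1; (−1)^{1·1·1}·(-1)^1·(-1)^1 = -1.
v=7: a=7^3·(≡4), b=7^0·(≡3) mod 7; (4|7)=+1, (3|7)=-1; (−1)^{3·0·3}·(+1)^0·(-1)^3 = -1.
v=13: a=13^0·(≡4), b=13^-2·(≡11) mod 13; (4|13)=+1, (11|13)=-1; (−1)^{0·-2·6}·(+1)^-2·(-1)^0 = +1.
v=11: a=11^-1·(≡9), b=11^0·(≡6) mod 11; (9|11)=+1, (6|11)=-1; (−1)^{-1·0·5}·(+1)^0·(-1)^-1 = -1.
(2310, 6 / ℚ) ramifies at {2, 3, 7, 11}: a division algebra.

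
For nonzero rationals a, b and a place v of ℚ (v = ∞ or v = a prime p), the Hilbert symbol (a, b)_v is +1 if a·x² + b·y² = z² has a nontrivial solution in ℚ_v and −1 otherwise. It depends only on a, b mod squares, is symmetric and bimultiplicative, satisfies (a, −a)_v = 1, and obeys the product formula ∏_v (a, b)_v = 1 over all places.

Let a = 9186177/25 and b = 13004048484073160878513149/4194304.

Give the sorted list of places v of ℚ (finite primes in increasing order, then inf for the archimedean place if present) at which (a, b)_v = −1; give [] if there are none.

[3, 13, 19, 23]

(a, b) ≡ (187473, 741) mod (ℚ^×)²; places V = {2, 3, 5, 7, 11, 13, 19, 23, ∞}.
(a,b)_5: α=-2, u≡2; β=0, v≡1 (mod 5); (2|5)=-1, (1|5)=+1; sign (−1)^0·-1^0·+1^-2 = +1.
(a,b)_7: α=2, u≡5; β=4, v≡3 (mod 7); (5|7)=-1, (3|7)=-1; sign (−1)^0·-1^4·-1^2 = +1.
(a,b)_11: α=1, u≡3; β=4, v≡5 (mod 11); (3|11)=+1, (5|11)=+1; sign (−1)^0·+1^4·+1^1 = +1.
(a,b)_19: α=1, u≡11; β=5, v≡11 (mod 19); (11|19)=+1, (11|19)=+1; sign (−1)^1·+1^5·+1^1 = -1.
(a,b)_13: α=1, u≡12; β=3, v≡8 (mod 13); (12|13)=+1, (8|13)=-1; sign (−1)^0·+1^3·-1^1 = -1.
(a,b)_23: α=1, u≡2; β=4, v≡5 (mod 23); (2|23)=+1, (5|23)=-1; sign (−1)^0·+1^4·-1^1 = -1.
(a,b)_3: α=1, u≡1; β=5, v≡1 (mod 3); (1|3)=+1, (1|3)=+1; sign (−1)^1·+1^5·+1^1 = -1.
(a,b)_∞: sgn(187473)=+, sgn(741)=+, so +1.
(a,b)_2: α=0, β=-22; u≡1, v≡5 (mod 8); ε(u)ε(v)=0·0, αω(v)=0·1, βω(u)=-22·0; sum ≡ 0  ⇒  +1.
(187473, 741 / ℚ) ramifies at {3, 13, 19, 23}: a division algebra.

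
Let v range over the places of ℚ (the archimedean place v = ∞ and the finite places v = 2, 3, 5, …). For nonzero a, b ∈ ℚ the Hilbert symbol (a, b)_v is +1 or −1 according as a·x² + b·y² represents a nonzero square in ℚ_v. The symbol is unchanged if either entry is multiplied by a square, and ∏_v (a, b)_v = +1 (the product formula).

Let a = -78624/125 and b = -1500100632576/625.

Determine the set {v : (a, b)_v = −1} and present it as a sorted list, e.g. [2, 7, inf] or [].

[13, inf]

(a, b) ≡ (-2730, -546) mod (ℚ^×)²; places V = {2, 3, 5, 7, 13, ∞}.
(a,b)_3: α=3, u≡2; β=5, v≡1 (mod 3); (2|3)=-1, (1|3)=+1; sign (−1)^1·-1^5·+1^3 = +1.
(a,b)_5: α=-3, u≡1; β=-4, v≡4 (mod 5); (1|5)=+1, (4|5)=+1; sign (−1)^0·+1^-4·+1^-3 = +1.
(a,b)_7: α=1, u≡4; β=3, v≡5 (mod 7); (4|7)=+1, (5|7)=-1; sign (−1)^1·+1^3·-1^1 = +1.
(a,b)_∞: sgn(-2730)=−, sgn(-546)=−, so -1.
(a,b)_13: α=1, u≡11; β=3, v≡1 (mod 13); (11|13)=-1, (1|13)=+1; sign (−1)^0·-1^3·+1^1 = -1.
(a,b)_2: α=5, β=13; u≡3, v≡7 (mod 8); ε(u)ε(v)=1·1, αω(v)=5·0, βω(u)=13·1; sum ≡ 0  ⇒  +1.
(-2730, -546 / ℚ) ramifies at {13, ∞}: a division algebra.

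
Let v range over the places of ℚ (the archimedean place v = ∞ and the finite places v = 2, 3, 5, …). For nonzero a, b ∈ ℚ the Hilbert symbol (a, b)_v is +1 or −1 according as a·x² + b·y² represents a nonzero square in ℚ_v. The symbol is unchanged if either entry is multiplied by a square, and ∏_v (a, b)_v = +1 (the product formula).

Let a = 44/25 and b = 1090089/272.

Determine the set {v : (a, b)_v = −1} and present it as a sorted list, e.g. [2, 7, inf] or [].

(a, b) ≡ (11, 17017) mod (ℚ^×)²; places V = {2, 3, 5, 7, 11, 13, 17, ∞}.
(a,b)_2: α=2, β=-4; u≡3, v≡1 (mod 8); ε(u)ε(v)=1·0, αω(v)=2·0, βω(u)=-4·1; sum ≡ 0  ⇒  +1.
(a,b)_17: α=0, u≡14; β=-1, v≡2 (mod 17); (14|17)=-1, (2|17)=+1; sign (−1)^0·-1^-1·+1^0 = -1.
(a,b)_13: α=0, u≡8; β=1, v≡10 (mod 13); (8|13)=-1, (10|13)=+1; sign (−1)^0·-1^1·+1^0 = -1.
(a,b)_5: α=-2, u≡4; β=0, v≡2 (mod 5); (4|5)=+1, (2|5)=-1; sign (−1)^0·+1^0·-1^-2 = +1.
(a,b)_11: α=1, u≡5; β=3, v≡2 (mod 11); (5|11)=+1, (2|11)=-1; sign (−1)^1·+1^3·-1^1 = +1.
(a,b)_∞: sgn(11)=+, sgn(17017)=+, so +1.
(a,b)_3: α=0, u≡2; β=2, v≡1 (mod 3); (2|3)=-1, (1|3)=+1; sign (−1)^0·-1^2·+1^0 = +1.
(a,b)_7: α=0, u≡4; β=1, v≡2 (mod 7); (4|7)=+1, (2|7)=+1; sign (−1)^0·+1^1·+1^0 = +1.
(11, 17017 / ℚ) ramifies at {13, 17}: a division algebra.

[13, 17]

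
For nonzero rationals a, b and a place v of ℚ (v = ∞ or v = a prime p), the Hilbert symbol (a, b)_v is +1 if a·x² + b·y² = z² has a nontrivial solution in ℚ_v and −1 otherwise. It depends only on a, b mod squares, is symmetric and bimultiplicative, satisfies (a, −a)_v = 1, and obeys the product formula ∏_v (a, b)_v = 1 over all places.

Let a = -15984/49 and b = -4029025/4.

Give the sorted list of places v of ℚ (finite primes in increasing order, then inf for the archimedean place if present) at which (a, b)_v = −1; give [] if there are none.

Mod squares: a ≡ -111, b ≡ -3289. Check v ∈ {∞, 2, 3, 5, 7, 11, 13, 23, 37}.
v=3: a=3^3·(≡2), b=3^0·(≡2) mod 3; (2|3)=-1, (2|3)=-1; (−1)^{3·0·1}·(-1)^0·(-1)^3 = -1.
v=5: a=5^0·(≡4), b=5^2·(≡1) mod 5; (4|5)=+1, (1|5)=+1; (−1)^{0·2·2}·(+1)^2·(+1)^0 = +1.
v=7: a=7^-2·(≡4), b=7^2·(≡1) mod 7; (4|7)=+1, (1|7)=+1; (−1)^{-2·2·3}·(+1)^2·(+1)^-2 = +1.
v=37: a=37^1·(≡1), b=37^0·(≡4) mod 37; (1|37)=+1, (4|37)=+1; (−1)^{1·0·18}·(+1)^0·(+1)^1 = +1.
v=13: a=13^0·(≡11), b=13^1·(≡2) mod 13; (11|13)=-1, (2|13)=-1; (−1)^{0·1·6}·(-1)^1·(-1)^0 = -1.
v=11: a=11^0·(≡2), b=11^1·(≡9) mod 11; (2|11)=-1, (9|11)=+1; (−1)^{0·1·5}·(-1)^1·(+1)^0 = -1.
v=∞: -111 < 0 and -3289 < 0  ⇒  (a,b)_∞ = -1.
v=2: v_2(a)=4, v_2(b)=-2; units ≡ 1, 7 (mod 8); ε·ε+αω+βω = 0·1+4·0+-2·0 ≡ 0  ⇒  (a,b)_2 = +1.
v=23: a=23^0·(≡8), b=23^1·(≡4) mod 23; (8|23)=+1, (4|23)=+1; (−1)^{0·1·11}·(+1)^1·(+1)^0 = +1.
(-111, -3289 / ℚ) ramifies at {3, 11, 13, ∞}: a division algebra.

[3, 11, 13, inf]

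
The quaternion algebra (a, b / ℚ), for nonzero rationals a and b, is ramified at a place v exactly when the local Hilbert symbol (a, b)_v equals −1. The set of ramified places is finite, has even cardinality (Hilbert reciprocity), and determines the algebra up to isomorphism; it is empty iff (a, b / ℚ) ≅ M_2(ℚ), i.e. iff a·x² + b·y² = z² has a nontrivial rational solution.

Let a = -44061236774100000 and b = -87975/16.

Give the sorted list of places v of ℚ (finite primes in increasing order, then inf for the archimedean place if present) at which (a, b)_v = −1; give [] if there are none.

[23, inf]

Mod squares: a ≡ -355810, b ≡ -391. Check v ∈ {∞, 2, 3, 5, 7, 13, 17, 23}.
v=2: v_2(a)=5, v_2(b)=-4; units ≡ 7, 1 (mod 8); ε·ε+αω+βω = 1·0+5·0+-4·0 ≡ 0  ⇒  (a,b)_2 = +1.
v=23: a=23^3·(≡18), b=23^1·(≡1) mod 23; (18|23)=+1, (1|23)=+1; (−1)^{3·1·11}·(+1)^1·(+1)^3 = -1.
v=3: a=3^4·(≡2), b=3^2·(≡2) mod 3; (2|3)=-1, (2|3)=-1; (−1)^{4·2·1}·(-1)^2·(-1)^4 = +1.
v=17: a=17^3·(≡11), b=17^1·(≡7) mod 17; (11|17)=-1, (7|17)=-1; (−1)^{3·1·8}·(-1)^1·(-1)^3 = +1.
v=7: a=7^1·(≡1), b=7^0·(≡4) mod 7; (1|7)=+1, (4|7)=+1; (−1)^{1·0·3}·(+1)^0·(+1)^1 = +1.
v=∞: -355810 < 0 and -391 < 0  ⇒  (a,b)_∞ = -1.
v=5: a=5^5·(≡3), b=5^2·(≡1) mod 5; (3|5)=-1, (1|5)=+1; (−1)^{5·2·2}·(-1)^2·(+1)^5 = +1.
v=13: a=13^1·(≡7), b=13^0·(≡3) mod 13; (7|13)=-1, (3|13)=+1; (−1)^{1·0·6}·(-1)^0·(+1)^1 = +1.
(-355810, -391 / ℚ) ramifies at {23, ∞}: a division algebra.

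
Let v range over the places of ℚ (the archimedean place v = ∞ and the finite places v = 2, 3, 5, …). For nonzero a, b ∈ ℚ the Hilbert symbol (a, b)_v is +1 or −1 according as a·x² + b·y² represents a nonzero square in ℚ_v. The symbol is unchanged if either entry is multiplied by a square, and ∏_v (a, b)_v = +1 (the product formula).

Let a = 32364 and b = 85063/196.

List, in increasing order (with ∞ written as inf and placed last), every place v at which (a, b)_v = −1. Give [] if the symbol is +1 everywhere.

Mod squares: a ≡ 899, b ≡ 703. Check v ∈ {∞, 2, 3, 7, 11, 19, 29, 31, 37}.
v=31: a=31^1·(≡21), b=31^0·(≡3) mod 31; (21|31)=-1, (3|31)=-1; (−1)^{1·0·15}·(-1)^0·(-1)^1 = -1.
v=11: a=11^0·(≡2), b=11^2·(≡6) mod 11; (2|11)=-1, (6|11)=-1; (−1)^{0·2·5}·(-1)^2·(-1)^0 = +1.
v=7: a=7^0·(≡3), b=7^-2·(≡5) mod 7; (3|7)=-1, (5|7)=-1; (−1)^{0·-2·3}·(-1)^-2·(-1)^0 = +1.
v=29: a=29^1·(≡14), b=29^0·(≡24) mod 29; (14|29)=-1, (24|29)=+1; (−1)^{1·0·14}·(-1)^0·(+1)^1 = +1.
v=37: a=37^0·(≡26), b=37^1·(≡24) mod 37; (26|37)=+1, (24|37)=-1; (−1)^{0·1·18}·(+1)^1·(-1)^0 = +1.
v=2: v_2(a)=2, v_2(b)=-2; units ≡ 3, 7 (mod 8); ε·ε+αω+βω = 1·1+2·0+-2·1 ≡ 1  ⇒  (a,b)_2 = -1.
v=∞: 899 > 0 and 703 > 0  ⇒  (a,b)_∞ = +1.
v=3: a=3^2·(≡2), b=3^0·(≡1) mod 3; (2|3)=-1, (1|3)=+1; (−1)^{2·0·1}·(-1)^0·(+1)^2 = +1.
v=19: a=19^0·(≡7), b=19^1·(≡2) mod 19; (7|19)=+1, (2|19)=-1; (−1)^{0·1·9}·(+1)^1·(-1)^0 = +1.
|Ram(899, 703)| = 2, even; anisotropic at {2, 31}.

[2, 31]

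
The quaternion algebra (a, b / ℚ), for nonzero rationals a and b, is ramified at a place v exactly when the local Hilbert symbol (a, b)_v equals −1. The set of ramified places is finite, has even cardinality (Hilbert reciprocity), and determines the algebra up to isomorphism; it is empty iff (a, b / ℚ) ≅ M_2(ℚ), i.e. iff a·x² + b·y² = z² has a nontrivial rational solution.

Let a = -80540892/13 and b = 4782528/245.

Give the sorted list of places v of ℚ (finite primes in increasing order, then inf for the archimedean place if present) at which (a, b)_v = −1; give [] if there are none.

[13, 43]

(a, b) ≡ (-3231579, 115) mod (ℚ^×)²; places V = {2, 3, 5, 7, 13, 19, 23, 41, 43, 47, ∞}.
(a,b)_23: α=0, u≡9; β=1, v≡21 (mod 23); (9|23)=+1, (21|23)=-1; sign (−1)^0·+1^1·-1^0 = +1.
(a,b)_19: α=0, u≡1; β=2, v≡7 (mod 19); (1|19)=+1, (7|19)=+1; sign (−1)^0·+1^2·+1^0 = +1.
(a,b)_∞: sgn(-3231579)=−, sgn(115)=+, so +1.
(a,b)_5: α=0, u≡1; β=-1, v≡2 (mod 5); (1|5)=+1, (2|5)=-1; sign (−1)^0·+1^-1·-1^0 = +1.
(a,b)_2: α=2, β=6; u≡5, v≡3 (mod 8); ε(u)ε(v)=0·1, αω(v)=2·1, βω(u)=6·1; sum ≡ 0  ⇒  +1.
(a,b)_41: α=1, u≡30; β=0, v≡40 (mod 41); (30|41)=-1, (40|41)=+1; sign (−1)^0·-1^0·+1^1 = +1.
(a,b)_43: α=1, u≡16; β=0, v≡8 (mod 43); (16|43)=+1, (8|43)=-1; sign (−1)^0·+1^0·-1^1 = -1.
(a,b)_13: α=-1, u≡10; β=0, v≡8 (mod 13); (10|13)=+1, (8|13)=-1; sign (−1)^0·+1^0·-1^-1 = -1.
(a,b)_3: α=5, u≡2; β=2, v≡1 (mod 3); (2|3)=-1, (1|3)=+1; sign (−1)^0·-1^2·+1^5 = +1.
(a,b)_47: α=1, u≡6; β=0, v≡9 (mod 47); (6|47)=+1, (9|47)=+1; sign (−1)^0·+1^0·+1^1 = +1.
(a,b)_7: α=0, u≡5; β=-2, v≡6 (mod 7); (5|7)=-1, (6|7)=-1; sign (−1)^0·-1^-2·-1^0 = +1.
|Ram(-3231579, 115)| = 2, even; anisotropic at {13, 43}.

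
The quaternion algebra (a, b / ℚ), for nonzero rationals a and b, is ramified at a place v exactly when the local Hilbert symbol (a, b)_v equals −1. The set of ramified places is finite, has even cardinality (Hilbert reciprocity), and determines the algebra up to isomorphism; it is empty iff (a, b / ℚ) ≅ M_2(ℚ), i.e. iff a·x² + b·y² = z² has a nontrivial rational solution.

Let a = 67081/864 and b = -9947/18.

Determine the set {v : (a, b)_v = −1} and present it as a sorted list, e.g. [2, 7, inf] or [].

[3, 7]

(a, b) ≡ (6, -406) mod (ℚ^×)²; places V = {2, 3, 7, 29, 37, ∞}.
(a,b)_3: α=-3, u≡2; β=-2, v≡2 (mod 3); (2|3)=-1, (2|3)=-1; sign (−1)^0·-1^-2·-1^-3 = -1.
(a,b)_29: α=0, u≡9; β=1, v≡18 (mod 29); (9|29)=+1, (18|29)=-1; sign (−1)^0·+1^1·-1^0 = +1.
(a,b)_∞: sgn(6)=+, sgn(-406)=−, so +1.
(a,b)_7: α=2, u≡6; β=3, v≡5 (mod 7); (6|7)=-1, (5|7)=-1; sign (−1)^0·-1^3·-1^2 = -1.
(a,b)_2: α=-5, β=-1; u≡3, v≡5 (mod 8); ε(u)ε(v)=1·0, αω(v)=-5·1, βω(u)=-1·1; sum ≡ 0  ⇒  +1.
(a,b)_37: α=2, u≡18; β=0, v≡25 (mod 37); (18|37)=-1, (25|37)=+1; sign (−1)^0·-1^0·+1^2 = +1.
|Ram(6, -406)| = 2, even; anisotropic at {3, 7}.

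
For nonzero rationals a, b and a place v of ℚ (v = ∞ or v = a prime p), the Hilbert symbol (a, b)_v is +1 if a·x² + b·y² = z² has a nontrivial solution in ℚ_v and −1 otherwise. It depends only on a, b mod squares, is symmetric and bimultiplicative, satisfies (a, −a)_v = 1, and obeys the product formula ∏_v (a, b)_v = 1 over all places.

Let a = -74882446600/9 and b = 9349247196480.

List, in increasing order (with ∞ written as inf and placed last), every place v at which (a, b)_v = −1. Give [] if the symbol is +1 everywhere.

(a, b) ≡ (-34, 4845) mod (ℚ^×)²; places V = {2, 3, 5, 13, 17, 19, ∞}.
(a,b)_19: α=4, u≡4; β=3, v≡3 (mod 19); (4|19)=+1, (3|19)=-1; sign (−1)^0·+1^3·-1^4 = +1.
(a,b)_13: α=2, u≡6; β=0, v≡9 (mod 13); (6|13)=-1, (9|13)=+1; sign (−1)^0·-1^0·+1^2 = +1.
(a,b)_3: α=-2, u≡2; β=1, v≡1 (mod 3); (2|3)=-1, (1|3)=+1; sign (−1)^0·-1^1·+1^-2 = -1.
(a,b)_∞: sgn(-34)=−, sgn(4845)=+, so +1.
(a,b)_17: α=1, u≡8; β=5, v≡13 (mod 17); (8|17)=+1, (13|17)=+1; sign (−1)^0·+1^5·+1^1 = +1.
(a,b)_2: α=3, β=6; u≡7, v≡5 (mod 8); ε(u)ε(v)=1·0, αω(v)=3·1, βω(u)=6·0; sum ≡ 1  ⇒  -1.
(a,b)_5: α=2, u≡4; β=1, v≡1 (mod 5); (4|5)=+1, (1|5)=+1; sign (−1)^0·+1^1·+1^2 = +1.
|Ram(-34, 4845)| = 2, even; anisotropic at {2, 3}.

[2, 3]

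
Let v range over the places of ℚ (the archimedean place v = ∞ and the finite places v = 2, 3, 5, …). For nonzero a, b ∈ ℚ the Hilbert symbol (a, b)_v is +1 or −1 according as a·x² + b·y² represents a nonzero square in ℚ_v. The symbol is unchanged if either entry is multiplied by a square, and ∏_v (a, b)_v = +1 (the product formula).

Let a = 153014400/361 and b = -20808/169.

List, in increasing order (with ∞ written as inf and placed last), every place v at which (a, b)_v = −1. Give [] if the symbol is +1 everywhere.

Mod squares: a ≡ 10626, b ≡ -2. Check v ∈ {∞, 2, 3, 5, 7, 11, 13, 17, 19, 23}.
v=5: a=5^2·(≡1), b=5^0·(≡3) mod 5; (1|5)=+1, (3|5)=-1; (−1)^{2·0·2}·(+1)^0·(-1)^2 = +1.
v=∞: 10626 > 0 and -2 < 0  ⇒  (a,b)_∞ = +1.
v=17: a=17^0·(≡13), b=17^2·(≡4) mod 17; (13|17)=+1, (4|17)=+1; (−1)^{0·2·8}·(+1)^2·(+1)^0 = +1.
v=11: a=11^1·(≡1), b=11^0·(≡1) mod 11; (1|11)=+1, (1|11)=+1; (−1)^{1·0·5}·(+1)^0·(+1)^1 = +1.
v=19: a=19^-2·(≡9), b=19^0·(≡11) mod 19; (9|19)=+1, (11|19)=+1; (−1)^{-2·0·9}·(+1)^0·(+1)^-2 = +1.
v=23: a=23^1·(≡6), b=23^0·(≡21) mod 23; (6|23)=+1, (21|23)=-1; (−1)^{1·0·11}·(+1)^0·(-1)^1 = -1.
v=7: a=7^1·(≡5), b=7^0·(≡3) mod 7; (5|7)=-1, (3|7)=-1; (−1)^{1·0·3}·(-1)^0·(-1)^1 = -1.
v=13: a=13^0·(≡11), b=13^-2·(≡5) mod 13; (11|13)=-1, (5|13)=-1; (−1)^{0·-2·6}·(-1)^-2·(-1)^0 = +1.
v=3: a=3^3·(≡2), b=3^2·(≡1) mod 3; (2|3)=-1, (1|3)=+1; (−1)^{3·2·1}·(-1)^2·(+1)^3 = +1.
v=2: v_2(a)=7, v_2(b)=3; units ≡ 1, 7 (mod 8); ε·ε+αω+βω = 0·1+7·0+3·0 ≡ 0  ⇒  (a,b)_2 = +1.
(10626, -2 / ℚ) ramifies at {7, 23}: a division algebra.

[7, 23]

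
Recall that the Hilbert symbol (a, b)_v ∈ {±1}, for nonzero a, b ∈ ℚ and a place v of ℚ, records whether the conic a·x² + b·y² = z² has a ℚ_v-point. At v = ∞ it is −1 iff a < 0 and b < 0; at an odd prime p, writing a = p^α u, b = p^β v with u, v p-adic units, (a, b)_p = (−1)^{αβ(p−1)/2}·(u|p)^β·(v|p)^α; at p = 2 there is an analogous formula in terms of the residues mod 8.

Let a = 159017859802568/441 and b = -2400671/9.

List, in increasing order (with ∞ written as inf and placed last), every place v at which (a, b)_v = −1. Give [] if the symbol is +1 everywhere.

[13, 37]

(a, b) ≡ (2, -2400671) mod (ℚ^×)²; places V = {2, 3, 7, 13, 23, 31, 37, ∞}.
(a,b)_31: α=2, u≡8; β=1, v≡10 (mod 31); (8|31)=+1, (10|31)=+1; sign (−1)^0·+1^1·+1^2 = +1.
(a,b)_7: α=-2, u≡2; β=1, v≡6 (mod 7); (2|7)=+1, (6|7)=-1; sign (−1)^0·+1^1·-1^-2 = +1.
(a,b)_3: α=-2, u≡2; β=-2, v≡1 (mod 3); (2|3)=-1, (1|3)=+1; sign (−1)^0·-1^-2·+1^-2 = +1.
(a,b)_13: α=4, u≡2; β=1, v≡7 (mod 13); (2|13)=-1, (7|13)=-1; sign (−1)^0·-1^1·-1^4 = -1.
(a,b)_23: α=2, u≡2; β=1, v≡15 (mod 23); (2|23)=+1, (15|23)=-1; sign (−1)^0·+1^1·-1^2 = +1.
(a,b)_2: α=3, β=0; u≡1, v≡1 (mod 8); ε(u)ε(v)=0·0, αω(v)=3·0, βω(u)=0·0; sum ≡ 0  ⇒  +1.
(a,b)_37: α=2, u≡23; β=1, v≡14 (mod 37); (23|37)=-1, (14|37)=-1; sign (−1)^0·-1^1·-1^2 = -1.
(a,b)_∞: sgn(2)=+, sgn(-2400671)=−, so +1.
|Ram(2, -2400671)| = 2, even; anisotropic at {13, 37}.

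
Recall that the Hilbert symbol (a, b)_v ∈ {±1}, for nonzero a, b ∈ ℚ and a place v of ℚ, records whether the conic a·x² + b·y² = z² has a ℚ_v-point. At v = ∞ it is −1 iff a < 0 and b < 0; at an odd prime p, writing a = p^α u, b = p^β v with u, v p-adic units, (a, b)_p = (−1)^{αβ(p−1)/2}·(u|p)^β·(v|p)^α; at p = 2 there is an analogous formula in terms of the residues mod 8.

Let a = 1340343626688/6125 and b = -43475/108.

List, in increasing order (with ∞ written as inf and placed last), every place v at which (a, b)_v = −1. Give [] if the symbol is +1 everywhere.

[2, 5, 11, 37, 43, 47]

Mod squares: a ≡ 11634927315, b ≡ -5217. Check v ∈ {∞, 2, 3, 5, 7, 11, 23, 37, 41, 43, 47}.
v=7: a=7^-2·(≡4), b=7^0·(≡3) mod 7; (4|7)=+1, (3|7)=-1; (−1)^{-2·0·3}·(+1)^0·(-1)^-2 = +1.
v=5: a=5^-3·(≡2), b=5^2·(≡2) mod 5; (2|5)=-1, (2|5)=-1; (−1)^{-3·2·2}·(-1)^2·(-1)^-3 = -1.
v=23: a=23^1·(≡1), b=23^0·(≡4) mod 23; (1|23)=+1, (4|23)=+1; (−1)^{1·0·11}·(+1)^0·(+1)^1 = +1.
v=37: a=37^1·(≡15), b=37^1·(≡34) mod 37; (15|37)=-1, (34|37)=+1; (−1)^{1·1·18}·(-1)^1·(+1)^1 = -1.
v=∞: 11634927315 > 0 and -5217 < 0  ⇒  (a,b)_∞ = +1.
v=41: a=41^1·(≡38), b=41^0·(≡1) mod 41; (38|41)=-1, (1|41)=+1; (−1)^{1·0·20}·(-1)^0·(+1)^1 = +1.
v=11: a=11^1·(≡4), b=11^0·(≡7) mod 11; (4|11)=+1, (7|11)=-1; (−1)^{1·0·5}·(+1)^0·(-1)^1 = -1.
v=47: a=47^1·(≡19), b=47^1·(≡38) mod 47; (19|47)=-1, (38|47)=-1; (−1)^{1·1·23}·(-1)^1·(-1)^1 = -1.
v=43: a=43^1·(≡37), b=43^0·(≡39) mod 43; (37|43)=-1, (39|43)=-1; (−1)^{1·0·21}·(-1)^0·(-1)^1 = -1.
v=3: a=3^3·(≡2), b=3^-3·(≡1) mod 3; (2|3)=-1, (1|3)=+1; (−1)^{3·-3·1}·(-1)^-3·(+1)^3 = +1.
v=2: v_2(a)=6, v_2(b)=-2; units ≡ 3, 7 (mod 8); ε·ε+αω+βω = 1·1+6·0+-2·1 ≡ 1  ⇒  (a,b)_2 = -1.
|Ram(11634927315, -5217)| = 6, even; anisotropic at {2, 5, 11, 37, 43, 47}.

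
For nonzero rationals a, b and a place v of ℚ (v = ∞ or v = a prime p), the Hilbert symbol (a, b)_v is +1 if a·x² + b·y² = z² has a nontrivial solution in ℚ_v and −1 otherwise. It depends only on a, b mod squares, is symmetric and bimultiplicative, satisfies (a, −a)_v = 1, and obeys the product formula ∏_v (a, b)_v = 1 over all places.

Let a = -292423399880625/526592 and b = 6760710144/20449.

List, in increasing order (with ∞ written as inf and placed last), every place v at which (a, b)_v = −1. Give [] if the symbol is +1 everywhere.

(a, b) ≡ (-690897, 45849) mod (ℚ^×)²; places V = {2, 3, 5, 11, 13, 17, 19, 23, 29, 31, ∞}.
(a,b)_5: α=4, u≡3; β=0, v≡1 (mod 5); (3|5)=-1, (1|5)=+1; sign (−1)^0·-1^0·+1^4 = +1.
(a,b)_17: α=-1, u≡7; β=1, v≡11 (mod 17); (7|17)=-1, (11|17)=-1; sign (−1)^0·-1^1·-1^-1 = +1.
(a,b)_31: α=1, u≡28; β=1, v≡22 (mod 31); (28|31)=+1, (22|31)=-1; sign (−1)^1·+1^1·-1^1 = +1.
(a,b)_∞: sgn(-690897)=−, sgn(45849)=+, so +1.
(a,b)_19: α=1, u≡3; β=0, v≡14 (mod 19); (3|19)=-1, (14|19)=-1; sign (−1)^0·-1^0·-1^1 = -1.
(a,b)_23: α=1, u≡17; β=0, v≡15 (mod 23); (17|23)=-1, (15|23)=-1; sign (−1)^0·-1^0·-1^1 = -1.
(a,b)_13: α=2, u≡10; β=-2, v≡8 (mod 13); (10|13)=+1, (8|13)=-1; sign (−1)^0·+1^-2·-1^2 = +1.
(a,b)_2: α=-8, β=14; u≡7, v≡1 (mod 8); ε(u)ε(v)=1·0, αω(v)=-8·0, βω(u)=14·0; sum ≡ 0  ⇒  +1.
(a,b)_11: α=-2, u≡6; β=-2, v≡3 (mod 11); (6|11)=-1, (3|11)=+1; sign (−1)^0·-1^-2·+1^-2 = +1.
(a,b)_3: α=5, u≡2; β=3, v≡1 (mod 3); (2|3)=-1, (1|3)=+1; sign (−1)^1·-1^3·+1^5 = +1.
(a,b)_29: α=2, u≡4; β=1, v≡17 (mod 29); (4|29)=+1, (17|29)=-1; sign (−1)^0·+1^1·-1^2 = +1.
|Ram(-690897, 45849)| = 2, even; anisotropic at {19, 23}.

[19, 23]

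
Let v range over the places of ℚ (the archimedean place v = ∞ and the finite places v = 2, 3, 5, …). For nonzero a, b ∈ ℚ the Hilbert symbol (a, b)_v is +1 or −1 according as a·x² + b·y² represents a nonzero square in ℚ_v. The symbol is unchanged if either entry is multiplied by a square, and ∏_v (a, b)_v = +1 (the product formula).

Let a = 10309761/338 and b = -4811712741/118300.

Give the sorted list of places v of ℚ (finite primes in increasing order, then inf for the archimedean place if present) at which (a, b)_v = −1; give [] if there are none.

[2, 3, 7, 11]

Mod squares: a ≡ 254562, b ≡ -42427. Check v ∈ {∞, 2, 3, 5, 7, 11, 13, 19, 29}.
v=3: a=3^5·(≡2), b=3^8·(≡2) mod 3; (2|3)=-1, (2|3)=-1; (−1)^{5·8·1}·(-1)^8·(-1)^5 = -1.
v=19: a=19^1·(≡10), b=19^1·(≡9) mod 19; (10|19)=-1, (9|19)=+1; (−1)^{1·1·9}·(-1)^1·(+1)^1 = +1.
v=11: a=11^1·(≡5), b=11^3·(≡1) mod 11; (5|11)=+1, (1|11)=+1; (−1)^{1·3·5}·(+1)^3·(+1)^1 = -1.
v=2: v_2(a)=-1, v_2(b)=-2; units ≡ 1, 5 (mod 8); ε·ε+αω+βω = 0·0+-1·1+-2·0 ≡ 1  ⇒  (a,b)_2 = -1.
v=∞: 254562 > 0 and -42427 < 0  ⇒  (a,b)_∞ = +1.
v=7: a=7^1·(≡1), b=7^-1·(≡2) mod 7; (1|7)=+1, (2|7)=+1; (−1)^{1·-1·3}·(+1)^-1·(+1)^1 = -1.
v=29: a=29^1·(≡6), b=29^1·(≡25) mod 29; (6|29)=+1, (25|29)=+1; (−1)^{1·1·14}·(+1)^1·(+1)^1 = +1.
v=13: a=13^-2·(≡10), b=13^-2·(≡2) mod 13; (10|13)=+1, (2|13)=-1; (−1)^{-2·-2·6}·(+1)^-2·(-1)^-2 = +1.
v=5: a=5^0·(≡2), b=5^-2·(≡2) mod 5; (2|5)=-1, (2|5)=-1; (−1)^{0·-2·2}·(-1)^-2·(-1)^0 = +1.
(254562, -42427 / ℚ) ramifies at {2, 3, 7, 11}: a division algebra.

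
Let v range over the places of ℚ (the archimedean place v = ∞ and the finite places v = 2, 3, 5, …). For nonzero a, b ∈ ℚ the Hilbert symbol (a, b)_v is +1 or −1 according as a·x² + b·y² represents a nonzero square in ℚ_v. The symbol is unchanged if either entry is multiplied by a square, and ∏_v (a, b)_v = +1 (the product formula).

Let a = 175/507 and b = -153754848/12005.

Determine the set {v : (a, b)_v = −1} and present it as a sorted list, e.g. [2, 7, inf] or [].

Mod squares: a ≡ 21, b ≡ -390. Check v ∈ {∞, 2, 3, 5, 7, 13}.
v=7: a=7^1·(≡6), b=7^-4·(≡1) mod 7; (6|7)=-1, (1|7)=+1; (−1)^{1·-4·3}·(-1)^-4·(+1)^1 = +1.
v=∞: 21 > 0 and -390 < 0  ⇒  (a,b)_∞ = +1.
v=5: a=5^2·(≡1), b=5^-1·(≡2) mod 5; (1|5)=+1, (2|5)=-1; (−1)^{2·-1·2}·(+1)^-1·(-1)^2 = +1.
v=3: a=3^-1·(≡1), b=3^7·(≡2) mod 3; (1|3)=+1, (2|3)=-1; (−1)^{-1·7·1}·(+1)^7·(-1)^-1 = +1.
v=13: a=13^-2·(≡2), b=13^3·(≡10) mod 13; (2|13)=-1, (10|13)=+1; (−1)^{-2·3·6}·(-1)^3·(+1)^-2 = -1.
v=2: v_2(a)=0, v_2(b)=5; units ≡ 5, 5 (mod 8); ε·ε+αω+βω = 0·0+0·1+5·1 ≡ 1  ⇒  (a,b)_2 = -1.
(21, -390 / ℚ) ramifies at {2, 13}: a division algebra.

[2, 13]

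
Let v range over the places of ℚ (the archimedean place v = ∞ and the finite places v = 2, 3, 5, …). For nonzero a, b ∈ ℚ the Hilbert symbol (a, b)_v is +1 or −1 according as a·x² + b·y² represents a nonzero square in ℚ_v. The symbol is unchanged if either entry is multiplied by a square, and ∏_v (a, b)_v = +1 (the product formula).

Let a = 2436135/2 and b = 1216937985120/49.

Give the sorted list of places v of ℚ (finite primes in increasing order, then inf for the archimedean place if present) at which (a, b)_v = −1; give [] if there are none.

[3, 11]

(a, b) ≡ (30, 1430) mod (ℚ^×)²; places V = {2, 3, 5, 7, 11, 13, 17, 31, ∞}.
(a,b)_13: α=2, u≡12; β=3, v≡2 (mod 13); (12|13)=+1, (2|13)=-1; sign (−1)^0·+1^3·-1^2 = +1.
(a,b)_5: α=1, u≡1; β=1, v≡1 (mod 5); (1|5)=+1, (1|5)=+1; sign (−1)^0·+1^1·+1^1 = +1.
(a,b)_31: α=2, u≡12; β=0, v≡14 (mod 31); (12|31)=-1, (14|31)=+1; sign (−1)^0·-1^0·+1^2 = +1.
(a,b)_11: α=0, u≡10; β=3, v≡4 (mod 11); (10|11)=-1, (4|11)=+1; sign (−1)^0·-1^3·+1^0 = -1.
(a,b)_7: α=0, u≡1; β=-2, v≡4 (mod 7); (1|7)=+1, (4|7)=+1; sign (−1)^0·+1^-2·+1^0 = +1.
(a,b)_2: α=-1, β=5; u≡7, v≡3 (mod 8); ε(u)ε(v)=1·1, αω(v)=-1·1, βω(u)=5·0; sum ≡ 0  ⇒  +1.
(a,b)_17: α=0, u≡9; β=2, v≡16 (mod 17); (9|17)=+1, (16|17)=+1; sign (−1)^0·+1^2·+1^0 = +1.
(a,b)_3: α=1, u≡1; β=2, v≡2 (mod 3); (1|3)=+1, (2|3)=-1; sign (−1)^0·+1^2·-1^1 = -1.
(a,b)_∞: sgn(30)=+, sgn(1430)=+, so +1.
Ram(30, 1430) = {3, 11}; no ℚ_3-point on the conic.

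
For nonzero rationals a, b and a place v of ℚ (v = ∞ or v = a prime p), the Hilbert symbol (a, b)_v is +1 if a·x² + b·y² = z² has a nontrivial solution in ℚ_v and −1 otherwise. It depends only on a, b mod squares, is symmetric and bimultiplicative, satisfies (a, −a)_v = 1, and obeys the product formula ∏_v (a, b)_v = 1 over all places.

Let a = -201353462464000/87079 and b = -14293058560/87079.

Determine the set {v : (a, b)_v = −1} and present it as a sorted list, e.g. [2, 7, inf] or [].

[23, inf]

Mod squares: a ≡ -55136290, b ≡ -1198615. Check v ∈ {∞, 2, 5, 7, 11, 19, 23, 31, 37, 53}.
v=2: v_2(a)=9, v_2(b)=10; units ≡ 7, 1 (mod 8); ε·ε+αω+βω = 1·0+9·0+10·0 ≡ 0  ⇒  (a,b)_2 = +1.
v=23: a=23^1·(≡21), b=23^0·(≡7) mod 23; (21|23)=-1, (7|23)=-1; (−1)^{1·0·11}·(-1)^0·(-1)^1 = -1.
v=11: a=11^1·(≡8), b=11^1·(≡4) mod 11; (8|11)=-1, (4|11)=+1; (−1)^{1·1·5}·(-1)^1·(+1)^1 = +1.
v=∞: -55136290 < 0 and -1198615 < 0  ⇒  (a,b)_∞ = -1.
v=31: a=31^-1·(≡25), b=31^-1·(≡3) mod 31; (25|31)=+1, (3|31)=-1; (−1)^{-1·-1·15}·(+1)^-1·(-1)^-1 = +1.
v=19: a=19^3·(≡17), b=19^3·(≡2) mod 19; (17|19)=+1, (2|19)=-1; (−1)^{3·3·9}·(+1)^3·(-1)^3 = +1.
v=7: a=7^2·(≡2), b=7^0·(≡4) mod 7; (2|7)=+1, (4|7)=+1; (−1)^{2·0·3}·(+1)^0·(+1)^2 = +1.
v=5: a=5^3·(≡2), b=5^1·(≡2) mod 5; (2|5)=-1, (2|5)=-1; (−1)^{3·1·2}·(-1)^1·(-1)^3 = +1.
v=53: a=53^-2·(≡41), b=53^-2·(≡39) mod 53; (41|53)=-1, (39|53)=-1; (−1)^{-2·-2·26}·(-1)^-2·(-1)^-2 = +1.
v=37: a=37^1·(≡32), b=37^1·(≡20) mod 37; (32|37)=-1, (20|37)=-1; (−1)^{1·1·18}·(-1)^1·(-1)^1 = +1.
Ram(-55136290, -1198615) = {23, ∞}; no ℚ_23-point on the conic.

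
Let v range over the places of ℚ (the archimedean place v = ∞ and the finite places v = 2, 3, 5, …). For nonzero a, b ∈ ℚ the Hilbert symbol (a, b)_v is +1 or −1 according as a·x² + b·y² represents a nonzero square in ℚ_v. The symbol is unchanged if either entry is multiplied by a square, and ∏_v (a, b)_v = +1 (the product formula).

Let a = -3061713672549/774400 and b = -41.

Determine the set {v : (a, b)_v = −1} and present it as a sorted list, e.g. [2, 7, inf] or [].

[2, 23, 31, inf]

Mod squares: a ≡ -26381, b ≡ -41. Check v ∈ {∞, 2, 3, 5, 7, 11, 19, 23, 31, 37, 41}.
v=∞: -26381 < 0 and -41 < 0  ⇒  (a,b)_∞ = -1.
v=37: a=37^1·(≡36), b=37^0·(≡33) mod 37; (36|37)=+1, (33|37)=+1; (−1)^{1·0·18}·(+1)^0·(+1)^1 = +1.
v=11: a=11^-2·(≡2), b=11^0·(≡3) mod 11; (2|11)=-1, (3|11)=+1; (−1)^{-2·0·5}·(-1)^0·(+1)^-2 = +1.
v=41: a=41^0·(≡20), b=41^1·(≡40) mod 41; (20|41)=+1, (40|41)=+1; (−1)^{0·1·20}·(+1)^1·(+1)^0 = +1.
v=2: v_2(a)=-8, v_2(b)=0; units ≡ 3, 7 (mod 8); ε·ε+αω+βω = 1·1+-8·0+0·1 ≡ 1  ⇒  (a,b)_2 = -1.
v=5: a=5^-2·(≡1), b=5^0·(≡4) mod 5; (1|5)=+1, (4|5)=+1; (−1)^{-2·0·2}·(+1)^0·(+1)^-2 = +1.
v=23: a=23^1·(≡1), b=23^0·(≡5) mod 23; (1|23)=+1, (5|23)=-1; (−1)^{1·0·11}·(+1)^0·(-1)^1 = -1.
v=31: a=31^1·(≡13), b=31^0·(≡21) mod 31; (13|31)=-1, (21|31)=-1; (−1)^{1·0·15}·(-1)^0·(-1)^1 = -1.
v=3: a=3^8·(≡1), b=3^0·(≡1) mod 3; (1|3)=+1, (1|3)=+1; (−1)^{8·0·1}·(+1)^0·(+1)^8 = +1.
v=19: a=19^2·(≡12), b=19^0·(≡16) mod 19; (12|19)=-1, (16|19)=+1; (−1)^{2·0·9}·(-1)^0·(+1)^2 = +1.
v=7: a=7^2·(≡4), b=7^0·(≡1) mod 7; (4|7)=+1, (1|7)=+1; (−1)^{2·0·3}·(+1)^0·(+1)^2 = +1.
Ram(-26381, -41) = {2, 23, 31, ∞}; no ℚ_2-point on the conic.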